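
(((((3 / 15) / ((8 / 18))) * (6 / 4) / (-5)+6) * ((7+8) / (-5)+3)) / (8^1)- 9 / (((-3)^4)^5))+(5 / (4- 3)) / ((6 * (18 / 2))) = 71744533 / 774840978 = 0.09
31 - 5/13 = 398/13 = 30.62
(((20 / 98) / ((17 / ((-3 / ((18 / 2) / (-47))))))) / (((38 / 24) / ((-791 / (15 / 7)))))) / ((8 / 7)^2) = -260239 / 7752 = -33.57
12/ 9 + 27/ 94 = 457/ 282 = 1.62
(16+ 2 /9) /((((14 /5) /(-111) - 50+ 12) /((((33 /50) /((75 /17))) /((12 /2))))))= -505087 /47484000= -0.01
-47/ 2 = -23.50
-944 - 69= -1013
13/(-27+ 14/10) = -65/128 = -0.51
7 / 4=1.75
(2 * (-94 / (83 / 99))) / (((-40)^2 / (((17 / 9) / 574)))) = -8789 / 19056800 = -0.00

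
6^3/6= 36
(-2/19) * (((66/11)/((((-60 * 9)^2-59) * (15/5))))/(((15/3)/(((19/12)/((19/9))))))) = -3/27696395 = -0.00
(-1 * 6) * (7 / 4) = -21 / 2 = -10.50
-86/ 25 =-3.44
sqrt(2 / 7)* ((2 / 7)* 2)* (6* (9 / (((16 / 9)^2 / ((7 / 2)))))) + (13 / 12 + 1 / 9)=43 / 36 + 2187* sqrt(14) / 448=19.46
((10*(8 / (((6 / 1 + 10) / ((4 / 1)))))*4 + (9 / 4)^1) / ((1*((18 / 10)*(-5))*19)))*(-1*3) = 329 / 228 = 1.44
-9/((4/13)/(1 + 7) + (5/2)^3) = -104/181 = -0.57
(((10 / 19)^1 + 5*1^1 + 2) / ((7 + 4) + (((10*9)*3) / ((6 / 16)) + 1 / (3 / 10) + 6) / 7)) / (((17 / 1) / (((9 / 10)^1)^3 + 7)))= 393393 / 13243000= 0.03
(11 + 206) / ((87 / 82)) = 17794 / 87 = 204.53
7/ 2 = 3.50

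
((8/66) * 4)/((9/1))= 16/297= 0.05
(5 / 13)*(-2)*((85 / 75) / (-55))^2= -578 / 1769625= -0.00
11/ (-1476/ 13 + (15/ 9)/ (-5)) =-429/ 4441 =-0.10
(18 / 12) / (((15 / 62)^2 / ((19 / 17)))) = 36518 / 1275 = 28.64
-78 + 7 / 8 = -617 / 8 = -77.12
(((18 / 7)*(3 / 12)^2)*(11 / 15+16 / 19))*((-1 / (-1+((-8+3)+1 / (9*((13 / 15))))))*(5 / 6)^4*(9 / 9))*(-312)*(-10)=47425625 / 730968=64.88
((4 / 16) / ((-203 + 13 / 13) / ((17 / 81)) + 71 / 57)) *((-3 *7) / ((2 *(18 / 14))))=2261 / 1064488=0.00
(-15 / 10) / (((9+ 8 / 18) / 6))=-0.95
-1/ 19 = -0.05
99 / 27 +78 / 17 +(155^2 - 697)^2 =27753975205 / 51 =544195592.25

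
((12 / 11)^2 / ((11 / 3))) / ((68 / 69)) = 7452 / 22627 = 0.33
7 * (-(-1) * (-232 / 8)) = -203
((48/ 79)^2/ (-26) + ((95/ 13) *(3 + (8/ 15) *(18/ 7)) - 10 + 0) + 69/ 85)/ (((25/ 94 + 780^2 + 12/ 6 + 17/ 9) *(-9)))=-103200752336/ 24847175922548525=-0.00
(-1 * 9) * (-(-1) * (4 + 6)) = -90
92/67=1.37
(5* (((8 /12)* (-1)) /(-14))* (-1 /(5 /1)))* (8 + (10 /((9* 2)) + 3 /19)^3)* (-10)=418175360 /105004431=3.98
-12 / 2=-6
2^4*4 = 64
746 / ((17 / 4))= 2984 / 17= 175.53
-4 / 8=-1 / 2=-0.50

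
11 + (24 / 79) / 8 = 872 / 79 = 11.04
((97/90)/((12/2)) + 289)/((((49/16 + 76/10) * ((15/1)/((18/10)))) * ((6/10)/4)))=2498512/115155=21.70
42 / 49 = 6 / 7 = 0.86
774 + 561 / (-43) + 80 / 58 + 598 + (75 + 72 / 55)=98532084 / 68585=1436.64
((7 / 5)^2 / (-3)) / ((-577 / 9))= 0.01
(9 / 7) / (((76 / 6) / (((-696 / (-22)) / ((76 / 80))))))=3.38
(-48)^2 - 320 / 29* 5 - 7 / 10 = 651957 / 290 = 2248.13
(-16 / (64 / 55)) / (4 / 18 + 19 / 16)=-1980 / 203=-9.75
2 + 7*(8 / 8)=9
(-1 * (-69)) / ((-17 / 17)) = -69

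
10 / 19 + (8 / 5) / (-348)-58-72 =-1070138 / 8265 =-129.48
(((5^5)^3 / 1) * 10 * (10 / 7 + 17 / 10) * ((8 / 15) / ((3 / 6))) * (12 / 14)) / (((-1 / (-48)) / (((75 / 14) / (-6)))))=-12832031250000000 / 343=-37411169825072.89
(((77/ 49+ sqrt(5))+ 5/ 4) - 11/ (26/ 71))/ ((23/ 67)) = -663769/ 8372+ 67 * sqrt(5)/ 23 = -72.77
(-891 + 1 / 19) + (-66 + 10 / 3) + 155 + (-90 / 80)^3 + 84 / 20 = -116128661 / 145920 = -795.84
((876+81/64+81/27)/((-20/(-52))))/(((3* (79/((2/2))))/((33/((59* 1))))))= 8056191/1491520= 5.40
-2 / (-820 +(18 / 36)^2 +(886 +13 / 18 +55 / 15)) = -72 / 2543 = -0.03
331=331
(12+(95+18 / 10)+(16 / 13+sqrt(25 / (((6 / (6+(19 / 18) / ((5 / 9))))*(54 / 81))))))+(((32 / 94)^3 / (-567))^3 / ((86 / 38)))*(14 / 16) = sqrt(790) / 4+8962472156248169313151495088 / 81454235200801411480962885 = 117.06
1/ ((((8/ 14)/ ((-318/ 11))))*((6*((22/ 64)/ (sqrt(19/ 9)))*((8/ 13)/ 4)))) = -19292*sqrt(19)/ 363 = -231.66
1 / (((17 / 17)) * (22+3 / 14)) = 14 / 311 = 0.05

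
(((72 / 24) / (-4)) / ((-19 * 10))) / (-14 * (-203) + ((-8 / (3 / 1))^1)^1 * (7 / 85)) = 153 / 110147408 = 0.00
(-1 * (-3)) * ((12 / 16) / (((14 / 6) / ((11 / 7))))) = 297 / 196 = 1.52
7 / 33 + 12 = 403 / 33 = 12.21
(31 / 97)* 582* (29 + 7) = 6696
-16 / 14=-8 / 7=-1.14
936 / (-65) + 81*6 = 471.60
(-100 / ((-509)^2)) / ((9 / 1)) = -100 / 2331729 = -0.00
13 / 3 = 4.33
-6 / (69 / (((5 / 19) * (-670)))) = 6700 / 437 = 15.33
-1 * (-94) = 94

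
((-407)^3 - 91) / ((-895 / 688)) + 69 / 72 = 1113226412393 / 21480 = 51826183.07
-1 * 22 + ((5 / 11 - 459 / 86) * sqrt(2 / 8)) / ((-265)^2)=-2923050019 / 132865700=-22.00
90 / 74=45 / 37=1.22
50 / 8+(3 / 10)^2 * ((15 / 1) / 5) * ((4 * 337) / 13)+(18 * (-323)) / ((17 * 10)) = 61 / 1300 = 0.05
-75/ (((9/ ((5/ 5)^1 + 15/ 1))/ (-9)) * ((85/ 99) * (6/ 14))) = 3261.18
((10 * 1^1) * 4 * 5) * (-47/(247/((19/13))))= -9400/169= -55.62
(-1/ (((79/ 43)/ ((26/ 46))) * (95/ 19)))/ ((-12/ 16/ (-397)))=-887692/ 27255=-32.57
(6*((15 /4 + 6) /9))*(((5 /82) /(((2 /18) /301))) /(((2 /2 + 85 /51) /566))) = 149496165 /656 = 227890.50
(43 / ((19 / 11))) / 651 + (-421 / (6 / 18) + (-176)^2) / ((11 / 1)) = 367525300 / 136059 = 2701.22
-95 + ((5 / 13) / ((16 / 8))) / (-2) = -4945 / 52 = -95.10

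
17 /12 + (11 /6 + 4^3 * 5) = 1293 /4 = 323.25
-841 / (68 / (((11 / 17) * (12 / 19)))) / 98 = -27753 / 538118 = -0.05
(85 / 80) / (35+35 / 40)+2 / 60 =271 / 4305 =0.06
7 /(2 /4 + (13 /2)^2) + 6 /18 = 85 /171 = 0.50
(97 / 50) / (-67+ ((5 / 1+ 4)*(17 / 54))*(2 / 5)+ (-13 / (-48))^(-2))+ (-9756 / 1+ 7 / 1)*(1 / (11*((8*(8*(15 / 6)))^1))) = -324885023 / 58261280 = -5.58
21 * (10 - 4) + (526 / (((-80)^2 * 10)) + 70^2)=160832263 / 32000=5026.01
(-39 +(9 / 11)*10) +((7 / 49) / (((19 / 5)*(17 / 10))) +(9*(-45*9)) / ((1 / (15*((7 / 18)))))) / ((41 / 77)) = -11642998679 / 291346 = -39962.79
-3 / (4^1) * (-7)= 21 / 4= 5.25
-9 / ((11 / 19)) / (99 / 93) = -1767 / 121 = -14.60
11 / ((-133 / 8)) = -88 / 133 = -0.66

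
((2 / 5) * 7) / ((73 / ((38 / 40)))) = 133 / 3650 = 0.04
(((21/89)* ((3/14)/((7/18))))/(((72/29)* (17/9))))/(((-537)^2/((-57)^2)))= 847989/2714769848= 0.00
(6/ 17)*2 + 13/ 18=1.43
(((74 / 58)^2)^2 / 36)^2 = 3512479453921 / 648319351197456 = 0.01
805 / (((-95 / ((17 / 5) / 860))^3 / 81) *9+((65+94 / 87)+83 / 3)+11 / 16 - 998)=-2359419120 / 4518519110362595551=-0.00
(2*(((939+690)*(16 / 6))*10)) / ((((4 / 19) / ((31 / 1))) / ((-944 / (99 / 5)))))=-20127779200 / 33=-609932703.03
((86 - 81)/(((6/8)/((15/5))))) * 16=320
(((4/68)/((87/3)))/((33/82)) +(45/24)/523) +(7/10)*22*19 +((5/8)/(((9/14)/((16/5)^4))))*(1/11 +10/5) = 12910216838413/25526061000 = 505.77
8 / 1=8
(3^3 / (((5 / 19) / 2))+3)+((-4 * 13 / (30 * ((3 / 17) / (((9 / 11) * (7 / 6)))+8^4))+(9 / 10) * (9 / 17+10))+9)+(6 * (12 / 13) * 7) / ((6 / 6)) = 428928642541 / 1615883490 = 265.45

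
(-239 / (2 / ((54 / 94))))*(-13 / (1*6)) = 27963 / 188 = 148.74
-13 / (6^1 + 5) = -13 / 11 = -1.18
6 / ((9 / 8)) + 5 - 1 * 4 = 19 / 3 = 6.33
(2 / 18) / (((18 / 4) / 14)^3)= 21952 / 6561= 3.35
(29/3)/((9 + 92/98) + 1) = 1421/1608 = 0.88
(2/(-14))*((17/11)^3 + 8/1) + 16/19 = -20941/25289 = -0.83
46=46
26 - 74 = -48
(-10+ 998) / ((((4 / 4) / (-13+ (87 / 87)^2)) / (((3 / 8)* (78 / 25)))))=-346788 / 25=-13871.52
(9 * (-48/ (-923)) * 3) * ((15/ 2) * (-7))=-68040/ 923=-73.72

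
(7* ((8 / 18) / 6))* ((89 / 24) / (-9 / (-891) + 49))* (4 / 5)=6853 / 218340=0.03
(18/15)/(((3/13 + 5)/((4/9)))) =26/255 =0.10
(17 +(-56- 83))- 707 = -829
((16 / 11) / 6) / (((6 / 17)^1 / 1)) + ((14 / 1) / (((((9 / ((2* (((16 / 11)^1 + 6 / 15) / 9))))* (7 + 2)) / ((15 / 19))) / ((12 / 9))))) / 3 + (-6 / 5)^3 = -1759316 / 1731375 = -1.02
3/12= 1/4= 0.25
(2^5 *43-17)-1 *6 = 1353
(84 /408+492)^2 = 280060225 /1156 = 242266.63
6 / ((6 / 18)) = 18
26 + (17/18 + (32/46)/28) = 26.97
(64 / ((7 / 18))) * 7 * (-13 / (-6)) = 2496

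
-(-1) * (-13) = -13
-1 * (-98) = 98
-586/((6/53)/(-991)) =15389239/3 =5129746.33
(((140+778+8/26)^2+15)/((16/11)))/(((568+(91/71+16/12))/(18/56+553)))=5173431267019521/9202112192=562200.41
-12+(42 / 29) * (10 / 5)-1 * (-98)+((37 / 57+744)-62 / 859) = 1183471523 / 1419927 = 833.47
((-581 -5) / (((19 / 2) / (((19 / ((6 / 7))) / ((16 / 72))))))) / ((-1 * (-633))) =-2051 / 211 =-9.72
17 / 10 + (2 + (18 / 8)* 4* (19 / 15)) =151 / 10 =15.10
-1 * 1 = -1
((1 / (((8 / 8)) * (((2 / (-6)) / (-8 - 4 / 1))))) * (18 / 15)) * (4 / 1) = 172.80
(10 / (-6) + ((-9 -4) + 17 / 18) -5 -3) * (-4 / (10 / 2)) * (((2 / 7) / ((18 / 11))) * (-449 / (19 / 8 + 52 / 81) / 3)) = -79024 / 525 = -150.52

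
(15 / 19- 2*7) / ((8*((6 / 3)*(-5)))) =251 / 1520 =0.17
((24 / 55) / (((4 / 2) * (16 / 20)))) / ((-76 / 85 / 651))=-166005 / 836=-198.57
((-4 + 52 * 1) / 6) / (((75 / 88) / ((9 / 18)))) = 352 / 75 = 4.69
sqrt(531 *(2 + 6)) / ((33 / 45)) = 90 *sqrt(118) / 11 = 88.88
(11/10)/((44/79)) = 79/40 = 1.98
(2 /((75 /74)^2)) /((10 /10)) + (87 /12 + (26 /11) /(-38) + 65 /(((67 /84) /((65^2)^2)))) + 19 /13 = 5958243240557641387 /4095877500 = 1454692734.48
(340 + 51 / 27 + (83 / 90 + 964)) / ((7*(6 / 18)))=117613 / 210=560.06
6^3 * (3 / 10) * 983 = 318492 / 5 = 63698.40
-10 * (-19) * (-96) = -18240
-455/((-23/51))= 23205/23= 1008.91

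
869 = 869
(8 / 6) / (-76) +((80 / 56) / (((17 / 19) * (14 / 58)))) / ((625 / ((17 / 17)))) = -41311 / 5935125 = -0.01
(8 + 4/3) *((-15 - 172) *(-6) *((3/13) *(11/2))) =172788/13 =13291.38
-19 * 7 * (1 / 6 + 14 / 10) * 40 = -25004 / 3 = -8334.67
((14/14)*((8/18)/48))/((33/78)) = 13/594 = 0.02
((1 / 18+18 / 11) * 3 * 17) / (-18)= -5695 / 1188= -4.79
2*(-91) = -182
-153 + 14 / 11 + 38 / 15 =-24617 / 165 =-149.19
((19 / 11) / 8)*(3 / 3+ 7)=19 / 11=1.73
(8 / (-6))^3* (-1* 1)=64 / 27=2.37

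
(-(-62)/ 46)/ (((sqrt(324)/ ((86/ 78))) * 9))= 1333/ 145314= 0.01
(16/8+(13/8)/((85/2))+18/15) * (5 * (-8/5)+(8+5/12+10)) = 9175/272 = 33.73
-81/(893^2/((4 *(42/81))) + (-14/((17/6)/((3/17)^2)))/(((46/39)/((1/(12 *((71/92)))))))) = -19534088/92722847445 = -0.00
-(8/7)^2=-64/49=-1.31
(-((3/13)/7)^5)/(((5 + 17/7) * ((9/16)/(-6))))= 648/11589168409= 0.00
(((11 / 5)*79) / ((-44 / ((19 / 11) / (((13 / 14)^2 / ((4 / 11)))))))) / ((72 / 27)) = -220647 / 204490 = -1.08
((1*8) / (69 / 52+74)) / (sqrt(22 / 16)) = 832*sqrt(22) / 43087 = 0.09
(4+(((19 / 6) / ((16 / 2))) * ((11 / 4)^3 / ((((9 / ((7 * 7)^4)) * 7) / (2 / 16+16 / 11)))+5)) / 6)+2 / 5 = 1315892508203 / 6635520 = 198310.38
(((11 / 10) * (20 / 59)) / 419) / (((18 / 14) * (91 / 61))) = 0.00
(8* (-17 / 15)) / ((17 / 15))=-8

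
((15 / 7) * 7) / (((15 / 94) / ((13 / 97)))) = 12.60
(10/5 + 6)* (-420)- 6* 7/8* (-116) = -2751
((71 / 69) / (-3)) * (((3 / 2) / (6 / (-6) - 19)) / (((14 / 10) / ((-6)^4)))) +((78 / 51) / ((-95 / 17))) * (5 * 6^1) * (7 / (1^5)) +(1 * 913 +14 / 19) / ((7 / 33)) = 98301 / 23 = 4273.96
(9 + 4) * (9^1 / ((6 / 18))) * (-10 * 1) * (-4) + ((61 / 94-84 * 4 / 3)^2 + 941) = 241930205 / 8836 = 27380.06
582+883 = 1465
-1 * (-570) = 570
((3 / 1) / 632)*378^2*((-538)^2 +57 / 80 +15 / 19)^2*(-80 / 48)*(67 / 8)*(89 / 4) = -17647572171519069.98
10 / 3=3.33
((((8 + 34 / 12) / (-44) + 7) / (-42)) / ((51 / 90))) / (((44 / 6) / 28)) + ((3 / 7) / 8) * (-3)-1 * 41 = -4866195 / 115192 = -42.24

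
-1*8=-8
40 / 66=20 / 33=0.61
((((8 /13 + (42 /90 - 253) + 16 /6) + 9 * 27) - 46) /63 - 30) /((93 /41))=-13.59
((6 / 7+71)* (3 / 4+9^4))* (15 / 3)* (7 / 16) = 66011205 / 64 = 1031425.08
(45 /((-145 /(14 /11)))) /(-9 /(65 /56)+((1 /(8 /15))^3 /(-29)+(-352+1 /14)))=29352960 /26746417379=0.00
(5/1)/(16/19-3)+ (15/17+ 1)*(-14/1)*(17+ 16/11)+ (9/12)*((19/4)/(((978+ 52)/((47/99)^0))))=-61741372101/126352160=-488.65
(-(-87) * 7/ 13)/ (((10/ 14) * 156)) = 1421/ 3380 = 0.42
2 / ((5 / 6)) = 12 / 5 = 2.40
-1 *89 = -89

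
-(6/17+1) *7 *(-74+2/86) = 700.60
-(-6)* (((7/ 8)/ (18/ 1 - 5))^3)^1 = 1029/ 562432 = 0.00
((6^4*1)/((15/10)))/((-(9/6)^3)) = -256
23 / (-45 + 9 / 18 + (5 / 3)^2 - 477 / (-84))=-5796 / 9083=-0.64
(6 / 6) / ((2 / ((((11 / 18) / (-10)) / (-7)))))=11 / 2520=0.00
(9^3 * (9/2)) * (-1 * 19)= -124659/2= -62329.50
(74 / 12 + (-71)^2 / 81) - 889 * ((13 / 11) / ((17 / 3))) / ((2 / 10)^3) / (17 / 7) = -4879387751 / 514998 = -9474.58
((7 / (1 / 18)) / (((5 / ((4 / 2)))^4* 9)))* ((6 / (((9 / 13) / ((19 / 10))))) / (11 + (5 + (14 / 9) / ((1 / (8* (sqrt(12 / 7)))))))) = 0.18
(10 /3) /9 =10 /27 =0.37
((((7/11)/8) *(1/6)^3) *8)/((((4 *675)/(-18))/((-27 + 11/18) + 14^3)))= -0.05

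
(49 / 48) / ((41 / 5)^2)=1225 / 80688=0.02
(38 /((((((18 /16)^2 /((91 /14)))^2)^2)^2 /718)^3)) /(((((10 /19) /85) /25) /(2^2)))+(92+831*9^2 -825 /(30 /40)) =163896391205772369634105518988859324239917419560527014831731026250946468513663 /6362685441135942358474828762538534230890216321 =25758996373787674554805680000000.00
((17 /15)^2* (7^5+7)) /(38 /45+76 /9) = 2429623 /1045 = 2325.00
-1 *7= -7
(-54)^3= -157464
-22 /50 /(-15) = 11 /375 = 0.03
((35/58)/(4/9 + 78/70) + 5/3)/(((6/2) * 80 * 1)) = 35093/4100832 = 0.01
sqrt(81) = 9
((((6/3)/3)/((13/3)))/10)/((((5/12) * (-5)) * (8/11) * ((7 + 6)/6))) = -99/21125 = -0.00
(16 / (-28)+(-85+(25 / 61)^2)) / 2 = -1112252 / 26047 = -42.70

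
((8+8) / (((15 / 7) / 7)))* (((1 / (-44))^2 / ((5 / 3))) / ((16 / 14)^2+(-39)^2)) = 0.00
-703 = -703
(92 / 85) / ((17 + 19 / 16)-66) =-1472 / 65025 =-0.02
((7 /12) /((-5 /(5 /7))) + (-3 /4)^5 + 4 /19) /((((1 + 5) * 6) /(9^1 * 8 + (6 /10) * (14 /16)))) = -6214909 /28016640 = -0.22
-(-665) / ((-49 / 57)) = -5415 / 7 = -773.57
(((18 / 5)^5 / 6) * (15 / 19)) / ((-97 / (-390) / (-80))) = -1179090432 / 46075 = -25590.68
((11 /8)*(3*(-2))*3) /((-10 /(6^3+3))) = 21681 /40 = 542.02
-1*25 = -25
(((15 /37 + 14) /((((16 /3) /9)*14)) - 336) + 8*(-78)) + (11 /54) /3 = -643263625 /671328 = -958.20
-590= -590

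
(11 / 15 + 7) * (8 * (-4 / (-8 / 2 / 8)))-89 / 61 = 451529 / 915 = 493.47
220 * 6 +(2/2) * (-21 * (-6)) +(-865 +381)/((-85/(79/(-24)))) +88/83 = 60460663/42330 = 1428.32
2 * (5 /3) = 10 /3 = 3.33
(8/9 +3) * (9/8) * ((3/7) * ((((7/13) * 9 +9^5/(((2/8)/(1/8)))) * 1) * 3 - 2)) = 34548555/208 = 166098.82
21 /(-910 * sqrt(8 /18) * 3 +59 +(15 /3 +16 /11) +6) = -231 /19234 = -0.01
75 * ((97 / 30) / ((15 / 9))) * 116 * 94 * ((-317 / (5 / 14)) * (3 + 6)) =-63369261144 / 5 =-12673852228.80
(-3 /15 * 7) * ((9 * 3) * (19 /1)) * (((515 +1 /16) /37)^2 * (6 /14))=-104519770659 /1752320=-59646.51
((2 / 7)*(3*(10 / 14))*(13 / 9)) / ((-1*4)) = -65 / 294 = -0.22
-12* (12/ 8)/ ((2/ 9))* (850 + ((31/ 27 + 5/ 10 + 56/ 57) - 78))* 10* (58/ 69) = -230483590/ 437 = -527422.40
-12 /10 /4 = -3 /10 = -0.30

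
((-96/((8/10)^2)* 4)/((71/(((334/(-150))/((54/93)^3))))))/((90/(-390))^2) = 840791393/465831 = 1804.93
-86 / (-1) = 86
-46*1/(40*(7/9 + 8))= -207/1580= -0.13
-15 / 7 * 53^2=-42135 / 7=-6019.29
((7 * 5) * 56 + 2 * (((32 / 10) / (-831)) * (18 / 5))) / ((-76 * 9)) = -3393202 / 1184175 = -2.87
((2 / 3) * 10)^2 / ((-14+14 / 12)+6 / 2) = -800 / 177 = -4.52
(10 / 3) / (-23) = -10 / 69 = -0.14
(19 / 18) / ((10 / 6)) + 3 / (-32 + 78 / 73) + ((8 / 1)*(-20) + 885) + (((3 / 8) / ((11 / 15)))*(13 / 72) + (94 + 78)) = 10701744487 / 11922240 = 897.63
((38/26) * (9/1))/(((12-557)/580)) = -19836/1417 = -14.00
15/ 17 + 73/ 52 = 2021/ 884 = 2.29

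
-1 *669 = -669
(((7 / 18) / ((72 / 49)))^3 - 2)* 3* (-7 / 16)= 2.60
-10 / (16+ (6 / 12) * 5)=-20 / 37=-0.54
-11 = -11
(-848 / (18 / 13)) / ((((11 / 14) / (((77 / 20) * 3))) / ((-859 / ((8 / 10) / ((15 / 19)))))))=145003495 / 19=7631762.89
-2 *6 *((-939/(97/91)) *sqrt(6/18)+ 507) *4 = -24336+ 1367184 *sqrt(3)/97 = 76.70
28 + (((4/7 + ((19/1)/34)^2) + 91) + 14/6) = 122.22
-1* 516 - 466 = -982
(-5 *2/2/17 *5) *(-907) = 22675/17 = 1333.82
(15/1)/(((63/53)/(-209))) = -55385/21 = -2637.38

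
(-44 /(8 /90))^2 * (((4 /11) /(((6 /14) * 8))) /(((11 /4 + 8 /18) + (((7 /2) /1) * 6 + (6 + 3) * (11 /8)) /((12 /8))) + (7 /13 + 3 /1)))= 6081075 /6782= 896.65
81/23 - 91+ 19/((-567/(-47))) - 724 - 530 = -17473679/13041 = -1339.90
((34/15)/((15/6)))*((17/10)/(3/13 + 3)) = 3757/7875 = 0.48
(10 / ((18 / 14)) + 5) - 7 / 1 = 52 / 9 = 5.78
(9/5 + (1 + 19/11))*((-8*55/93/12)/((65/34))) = -5644/6045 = -0.93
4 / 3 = 1.33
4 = 4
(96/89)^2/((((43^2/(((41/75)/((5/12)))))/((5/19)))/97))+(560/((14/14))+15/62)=241654103016061/431322609050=560.26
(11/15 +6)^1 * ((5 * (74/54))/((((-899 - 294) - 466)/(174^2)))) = -12571268/14931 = -841.96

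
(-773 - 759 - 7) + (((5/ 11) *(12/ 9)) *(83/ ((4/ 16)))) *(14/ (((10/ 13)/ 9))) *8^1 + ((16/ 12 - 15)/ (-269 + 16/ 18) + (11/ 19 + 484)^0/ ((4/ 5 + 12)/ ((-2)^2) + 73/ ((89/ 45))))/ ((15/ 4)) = 1862819872757093/ 7106490105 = 262129.38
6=6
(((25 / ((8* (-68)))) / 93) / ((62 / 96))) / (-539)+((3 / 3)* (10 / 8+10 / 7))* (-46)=-1084981000 / 8805643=-123.21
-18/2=-9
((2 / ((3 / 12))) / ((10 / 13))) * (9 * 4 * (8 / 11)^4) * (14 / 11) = 133.31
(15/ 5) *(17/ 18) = 17/ 6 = 2.83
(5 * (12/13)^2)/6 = 120/169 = 0.71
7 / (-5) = -7 / 5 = -1.40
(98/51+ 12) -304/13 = -9.46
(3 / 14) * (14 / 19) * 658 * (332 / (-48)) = -27307 / 38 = -718.61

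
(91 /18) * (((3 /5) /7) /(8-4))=13 /120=0.11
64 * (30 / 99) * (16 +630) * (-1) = -413440 / 33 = -12528.48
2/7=0.29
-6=-6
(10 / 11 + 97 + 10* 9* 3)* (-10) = -40470 / 11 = -3679.09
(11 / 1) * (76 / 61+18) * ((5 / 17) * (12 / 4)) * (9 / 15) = 116226 / 1037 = 112.08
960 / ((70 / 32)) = 3072 / 7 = 438.86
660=660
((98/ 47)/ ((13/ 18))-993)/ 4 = -604959/ 2444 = -247.53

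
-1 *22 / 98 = -0.22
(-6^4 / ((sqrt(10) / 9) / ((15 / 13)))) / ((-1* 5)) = 17496* sqrt(10) / 65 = 851.19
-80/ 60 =-4/ 3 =-1.33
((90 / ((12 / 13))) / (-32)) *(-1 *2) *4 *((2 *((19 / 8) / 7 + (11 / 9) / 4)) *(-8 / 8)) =-21125 / 672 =-31.44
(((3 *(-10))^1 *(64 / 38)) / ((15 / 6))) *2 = -768 / 19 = -40.42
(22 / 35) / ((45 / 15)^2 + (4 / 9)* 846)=2 / 1225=0.00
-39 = -39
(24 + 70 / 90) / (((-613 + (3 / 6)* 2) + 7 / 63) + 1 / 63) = -1561 / 38548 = -0.04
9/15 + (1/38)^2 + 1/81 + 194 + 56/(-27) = 112600637/584820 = 192.54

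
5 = 5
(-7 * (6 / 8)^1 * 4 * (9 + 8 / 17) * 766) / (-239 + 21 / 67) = 86759841 / 135932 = 638.26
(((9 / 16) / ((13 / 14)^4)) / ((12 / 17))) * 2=122451 / 57122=2.14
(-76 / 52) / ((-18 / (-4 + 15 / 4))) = -19 / 936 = -0.02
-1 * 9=-9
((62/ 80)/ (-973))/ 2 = -31/ 77840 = -0.00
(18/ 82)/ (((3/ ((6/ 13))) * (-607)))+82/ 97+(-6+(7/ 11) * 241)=51162849603/ 345207577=148.21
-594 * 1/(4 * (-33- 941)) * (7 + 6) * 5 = 19305/1948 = 9.91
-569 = -569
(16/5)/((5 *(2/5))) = 8/5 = 1.60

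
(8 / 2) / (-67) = -4 / 67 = -0.06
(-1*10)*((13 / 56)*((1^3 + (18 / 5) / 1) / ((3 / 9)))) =-897 / 28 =-32.04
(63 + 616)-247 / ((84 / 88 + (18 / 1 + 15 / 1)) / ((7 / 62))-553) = 13207915 / 19424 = 679.98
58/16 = 29/8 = 3.62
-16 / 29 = -0.55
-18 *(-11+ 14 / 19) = 3510 / 19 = 184.74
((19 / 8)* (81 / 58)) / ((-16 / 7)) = -10773 / 7424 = -1.45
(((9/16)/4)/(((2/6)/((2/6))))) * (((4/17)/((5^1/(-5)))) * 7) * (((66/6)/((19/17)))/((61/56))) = -4851/2318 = -2.09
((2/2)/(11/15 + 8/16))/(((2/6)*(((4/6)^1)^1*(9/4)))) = 60/37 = 1.62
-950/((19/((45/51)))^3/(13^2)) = -28518750/1773593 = -16.08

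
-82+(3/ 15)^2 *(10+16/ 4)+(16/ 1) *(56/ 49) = -11052/ 175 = -63.15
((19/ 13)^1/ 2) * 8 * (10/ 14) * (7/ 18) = 190/ 117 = 1.62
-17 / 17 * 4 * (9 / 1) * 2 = -72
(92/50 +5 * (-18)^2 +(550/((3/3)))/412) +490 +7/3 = 32684603/15450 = 2115.51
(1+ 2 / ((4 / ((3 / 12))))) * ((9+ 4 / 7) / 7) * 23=13869 / 392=35.38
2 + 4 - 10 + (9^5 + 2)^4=12159312671798401197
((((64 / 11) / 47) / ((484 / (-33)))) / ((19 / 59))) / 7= -2832 / 756371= -0.00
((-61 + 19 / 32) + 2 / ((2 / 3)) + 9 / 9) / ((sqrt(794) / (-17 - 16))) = 59565 * sqrt(794) / 25408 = 66.06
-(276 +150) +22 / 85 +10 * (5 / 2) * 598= 1234562 / 85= 14524.26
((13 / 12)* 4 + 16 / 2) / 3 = 37 / 9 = 4.11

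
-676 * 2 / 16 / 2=-169 / 4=-42.25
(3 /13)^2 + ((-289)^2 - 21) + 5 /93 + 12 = 1312559786 /15717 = 83512.11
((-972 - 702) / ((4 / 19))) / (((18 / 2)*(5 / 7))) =-1236.90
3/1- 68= -65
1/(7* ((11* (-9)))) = -0.00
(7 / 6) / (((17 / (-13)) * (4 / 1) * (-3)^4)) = -0.00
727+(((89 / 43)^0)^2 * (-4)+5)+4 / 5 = 3644 / 5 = 728.80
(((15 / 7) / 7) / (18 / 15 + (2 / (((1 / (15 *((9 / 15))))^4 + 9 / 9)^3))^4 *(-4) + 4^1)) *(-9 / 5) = 13445857588150016669143810896641806006083695040 / 1431968877024208683481968490656595250629209461749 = 0.01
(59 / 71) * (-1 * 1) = -59 / 71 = -0.83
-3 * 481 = -1443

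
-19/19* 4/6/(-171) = 2/513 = 0.00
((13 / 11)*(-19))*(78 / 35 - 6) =2964 / 35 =84.69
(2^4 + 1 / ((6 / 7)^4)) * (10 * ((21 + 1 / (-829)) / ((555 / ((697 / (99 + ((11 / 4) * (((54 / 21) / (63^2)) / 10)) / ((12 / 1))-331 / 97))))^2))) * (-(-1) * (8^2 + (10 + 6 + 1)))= 9713155649542738301583360 / 185311708091520672841261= 52.42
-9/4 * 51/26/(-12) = 153/416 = 0.37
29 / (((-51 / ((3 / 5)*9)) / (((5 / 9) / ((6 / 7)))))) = -203 / 102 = -1.99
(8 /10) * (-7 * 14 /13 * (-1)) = 392 /65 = 6.03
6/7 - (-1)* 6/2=27/7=3.86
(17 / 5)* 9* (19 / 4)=2907 / 20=145.35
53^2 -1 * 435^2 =-186416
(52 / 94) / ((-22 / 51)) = -663 / 517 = -1.28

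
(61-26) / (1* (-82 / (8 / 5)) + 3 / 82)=-5740 / 8399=-0.68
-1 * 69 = -69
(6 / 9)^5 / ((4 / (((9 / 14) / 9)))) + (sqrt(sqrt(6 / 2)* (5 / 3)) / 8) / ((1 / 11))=4 / 1701 + 11* 3^(3 / 4)* sqrt(5) / 24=2.34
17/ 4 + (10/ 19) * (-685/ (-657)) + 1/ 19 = 242239/ 49932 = 4.85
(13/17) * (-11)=-143/17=-8.41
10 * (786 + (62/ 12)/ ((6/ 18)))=8015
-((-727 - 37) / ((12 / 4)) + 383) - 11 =-139.33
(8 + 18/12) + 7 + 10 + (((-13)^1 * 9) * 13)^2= 4626935/2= 2313467.50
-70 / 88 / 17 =-35 / 748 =-0.05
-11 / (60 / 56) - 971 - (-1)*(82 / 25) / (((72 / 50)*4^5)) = -90433331 / 92160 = -981.26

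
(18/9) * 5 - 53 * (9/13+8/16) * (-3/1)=5189/26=199.58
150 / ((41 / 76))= 11400 / 41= 278.05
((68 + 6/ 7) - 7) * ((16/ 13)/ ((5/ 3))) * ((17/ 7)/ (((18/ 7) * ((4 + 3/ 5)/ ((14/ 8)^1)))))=14722/ 897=16.41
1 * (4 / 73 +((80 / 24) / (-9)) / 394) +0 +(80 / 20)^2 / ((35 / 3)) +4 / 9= 25409681 / 13590045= 1.87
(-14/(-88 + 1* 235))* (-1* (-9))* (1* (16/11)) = -96/77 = -1.25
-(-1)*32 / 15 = 32 / 15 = 2.13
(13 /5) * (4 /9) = 52 /45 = 1.16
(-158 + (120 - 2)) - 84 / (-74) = -38.86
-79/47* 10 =-790/47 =-16.81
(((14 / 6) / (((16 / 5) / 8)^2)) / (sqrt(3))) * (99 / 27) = 1925 * sqrt(3) / 108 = 30.87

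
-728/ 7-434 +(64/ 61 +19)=-31595/ 61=-517.95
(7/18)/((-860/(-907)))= 6349/15480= 0.41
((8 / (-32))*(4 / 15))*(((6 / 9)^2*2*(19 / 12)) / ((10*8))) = -19 / 16200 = -0.00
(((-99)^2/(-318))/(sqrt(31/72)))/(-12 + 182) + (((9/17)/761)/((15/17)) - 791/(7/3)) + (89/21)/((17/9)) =-152481213/452795 - 9801 * sqrt(62)/279310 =-337.03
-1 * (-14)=14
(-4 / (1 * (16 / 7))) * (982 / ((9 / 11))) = -2100.39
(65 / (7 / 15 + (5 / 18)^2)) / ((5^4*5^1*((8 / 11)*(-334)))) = -11583 / 73563500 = -0.00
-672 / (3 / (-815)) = 182560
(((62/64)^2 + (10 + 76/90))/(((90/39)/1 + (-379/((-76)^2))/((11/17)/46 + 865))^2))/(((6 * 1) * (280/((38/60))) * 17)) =0.00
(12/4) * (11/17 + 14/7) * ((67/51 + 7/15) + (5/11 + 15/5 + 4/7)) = 1026072/22253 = 46.11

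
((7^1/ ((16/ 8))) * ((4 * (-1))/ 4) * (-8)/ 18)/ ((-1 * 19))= -14/ 171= -0.08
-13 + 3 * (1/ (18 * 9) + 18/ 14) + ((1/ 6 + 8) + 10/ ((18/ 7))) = 554/ 189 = 2.93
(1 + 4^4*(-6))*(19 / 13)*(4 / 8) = -1121.73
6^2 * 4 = 144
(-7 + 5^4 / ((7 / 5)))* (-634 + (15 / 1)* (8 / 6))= -1888664 / 7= -269809.14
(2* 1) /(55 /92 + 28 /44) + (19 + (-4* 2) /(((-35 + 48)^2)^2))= 20.62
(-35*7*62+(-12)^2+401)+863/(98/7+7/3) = -715016/49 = -14592.16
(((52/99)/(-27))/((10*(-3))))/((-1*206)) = -13/4129785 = -0.00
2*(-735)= -1470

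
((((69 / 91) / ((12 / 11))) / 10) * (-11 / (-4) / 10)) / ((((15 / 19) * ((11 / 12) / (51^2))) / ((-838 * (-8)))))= 5238759933 / 11375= 460550.32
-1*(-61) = 61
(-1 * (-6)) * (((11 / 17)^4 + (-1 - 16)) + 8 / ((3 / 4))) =-3085952 / 83521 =-36.95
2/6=1/3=0.33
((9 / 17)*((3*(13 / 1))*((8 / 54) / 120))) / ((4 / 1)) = 13 / 2040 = 0.01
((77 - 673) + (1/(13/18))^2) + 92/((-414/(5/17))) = -15362890/25857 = -594.15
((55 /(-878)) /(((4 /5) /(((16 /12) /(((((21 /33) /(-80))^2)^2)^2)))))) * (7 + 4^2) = -1137344184697487360000000000 /7592242917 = -149803450328338244.34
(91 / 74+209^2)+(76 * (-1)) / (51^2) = 8407687861 / 192474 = 43682.20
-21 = -21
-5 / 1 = -5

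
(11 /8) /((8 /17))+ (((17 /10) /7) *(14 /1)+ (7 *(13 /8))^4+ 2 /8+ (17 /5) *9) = 68727217 /4096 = 16779.11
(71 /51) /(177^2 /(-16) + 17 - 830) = -1136 /2261187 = -0.00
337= 337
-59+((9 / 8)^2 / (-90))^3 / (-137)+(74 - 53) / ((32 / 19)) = -1671110655271 / 35913728000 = -46.53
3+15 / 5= 6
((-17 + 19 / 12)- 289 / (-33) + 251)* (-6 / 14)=-32253 / 308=-104.72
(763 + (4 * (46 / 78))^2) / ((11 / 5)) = 5844935 / 16731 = 349.35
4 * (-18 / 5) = -72 / 5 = -14.40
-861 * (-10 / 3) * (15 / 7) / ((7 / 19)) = 116850 / 7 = 16692.86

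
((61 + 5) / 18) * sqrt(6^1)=11 * sqrt(6) / 3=8.98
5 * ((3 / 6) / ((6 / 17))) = 85 / 12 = 7.08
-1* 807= -807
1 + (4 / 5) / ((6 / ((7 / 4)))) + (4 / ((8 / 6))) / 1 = 127 / 30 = 4.23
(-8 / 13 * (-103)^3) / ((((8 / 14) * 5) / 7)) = 107087246 / 65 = 1647496.09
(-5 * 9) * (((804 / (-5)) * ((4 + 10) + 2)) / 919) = 115776 / 919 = 125.98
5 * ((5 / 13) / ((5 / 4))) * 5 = 7.69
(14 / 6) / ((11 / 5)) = 35 / 33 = 1.06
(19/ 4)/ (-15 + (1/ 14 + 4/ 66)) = -4389/ 13738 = -0.32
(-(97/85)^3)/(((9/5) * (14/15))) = -912673/1031730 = -0.88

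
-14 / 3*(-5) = 70 / 3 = 23.33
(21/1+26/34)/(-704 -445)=-370/19533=-0.02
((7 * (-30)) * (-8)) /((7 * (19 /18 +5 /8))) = 17280 /121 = 142.81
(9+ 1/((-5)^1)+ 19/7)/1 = 11.51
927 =927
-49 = -49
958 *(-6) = -5748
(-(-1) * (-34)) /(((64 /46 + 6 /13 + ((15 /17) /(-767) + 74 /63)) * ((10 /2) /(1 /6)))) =-107063229 /285886745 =-0.37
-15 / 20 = -3 / 4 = -0.75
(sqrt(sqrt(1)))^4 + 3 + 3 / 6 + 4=17 / 2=8.50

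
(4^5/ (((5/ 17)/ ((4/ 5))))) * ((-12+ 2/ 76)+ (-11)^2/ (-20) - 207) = -1488540672/ 2375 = -626753.97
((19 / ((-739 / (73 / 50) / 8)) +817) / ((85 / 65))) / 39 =5029509 / 314075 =16.01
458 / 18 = 229 / 9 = 25.44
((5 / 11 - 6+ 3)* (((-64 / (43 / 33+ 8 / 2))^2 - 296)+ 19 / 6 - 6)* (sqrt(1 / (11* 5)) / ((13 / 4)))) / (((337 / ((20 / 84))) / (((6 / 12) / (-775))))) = -10235404* sqrt(55) / 10294049390625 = -0.00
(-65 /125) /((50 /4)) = -26 /625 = -0.04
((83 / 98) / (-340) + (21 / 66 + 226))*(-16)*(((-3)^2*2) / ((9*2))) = -165898454 / 45815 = -3621.05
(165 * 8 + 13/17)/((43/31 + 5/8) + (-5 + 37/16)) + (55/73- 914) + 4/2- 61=-1217175154/415735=-2927.77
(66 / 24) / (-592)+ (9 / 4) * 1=5317 / 2368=2.25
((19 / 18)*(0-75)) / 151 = -475 / 906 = -0.52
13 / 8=1.62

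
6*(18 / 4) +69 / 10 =339 / 10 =33.90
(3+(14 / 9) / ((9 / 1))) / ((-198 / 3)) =-0.05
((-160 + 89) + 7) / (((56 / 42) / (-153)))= 7344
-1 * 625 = -625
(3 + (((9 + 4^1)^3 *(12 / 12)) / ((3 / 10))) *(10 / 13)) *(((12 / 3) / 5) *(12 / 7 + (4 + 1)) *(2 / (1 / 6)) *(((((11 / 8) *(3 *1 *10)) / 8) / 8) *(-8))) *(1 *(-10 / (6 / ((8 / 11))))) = 15894460 / 7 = 2270637.14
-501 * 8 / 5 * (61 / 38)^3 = -113717481 / 34295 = -3315.86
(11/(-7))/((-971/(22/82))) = 121/278677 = 0.00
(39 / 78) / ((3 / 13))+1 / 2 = 8 / 3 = 2.67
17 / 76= 0.22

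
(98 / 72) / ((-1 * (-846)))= 0.00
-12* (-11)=132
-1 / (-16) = 1 / 16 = 0.06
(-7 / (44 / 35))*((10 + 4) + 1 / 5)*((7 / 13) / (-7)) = 3479 / 572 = 6.08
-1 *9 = -9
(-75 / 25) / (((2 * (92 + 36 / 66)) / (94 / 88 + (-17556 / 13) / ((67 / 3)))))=6829365 / 7093424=0.96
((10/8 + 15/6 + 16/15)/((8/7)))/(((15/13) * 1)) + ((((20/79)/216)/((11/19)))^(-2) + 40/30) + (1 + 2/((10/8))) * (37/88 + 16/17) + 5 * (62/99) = 118599242724629/486050400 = 244006.06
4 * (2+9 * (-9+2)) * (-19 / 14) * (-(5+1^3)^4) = -3004128 / 7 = -429161.14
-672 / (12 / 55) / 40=-77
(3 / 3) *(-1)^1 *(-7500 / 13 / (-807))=-2500 / 3497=-0.71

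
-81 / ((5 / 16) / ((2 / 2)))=-1296 / 5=-259.20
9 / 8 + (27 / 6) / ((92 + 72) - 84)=1.18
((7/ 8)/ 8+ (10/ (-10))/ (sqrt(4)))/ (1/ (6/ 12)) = -25/ 128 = -0.20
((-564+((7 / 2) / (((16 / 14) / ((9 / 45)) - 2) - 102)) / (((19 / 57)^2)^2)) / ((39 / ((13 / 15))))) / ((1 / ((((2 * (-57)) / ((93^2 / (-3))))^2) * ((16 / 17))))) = -0.02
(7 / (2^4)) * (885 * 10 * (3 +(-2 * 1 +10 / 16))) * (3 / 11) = 1715.94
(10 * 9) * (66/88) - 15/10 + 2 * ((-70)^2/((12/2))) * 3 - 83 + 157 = 5040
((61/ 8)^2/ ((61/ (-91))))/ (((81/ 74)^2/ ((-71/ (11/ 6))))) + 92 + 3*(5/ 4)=557979311/ 192456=2899.26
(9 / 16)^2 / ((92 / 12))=0.04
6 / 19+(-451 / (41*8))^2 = 2683 / 1216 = 2.21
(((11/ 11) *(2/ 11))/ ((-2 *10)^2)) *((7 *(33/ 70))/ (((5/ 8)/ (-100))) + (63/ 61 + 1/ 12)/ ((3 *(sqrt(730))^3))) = -0.24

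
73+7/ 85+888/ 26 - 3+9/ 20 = 462713/ 4420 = 104.69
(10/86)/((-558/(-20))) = 50/11997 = 0.00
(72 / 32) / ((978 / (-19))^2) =361 / 425104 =0.00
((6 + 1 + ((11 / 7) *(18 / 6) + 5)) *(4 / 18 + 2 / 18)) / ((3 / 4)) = 52 / 7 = 7.43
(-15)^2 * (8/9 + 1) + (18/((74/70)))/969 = 5079385/11951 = 425.02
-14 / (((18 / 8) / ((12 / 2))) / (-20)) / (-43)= -2240 / 129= -17.36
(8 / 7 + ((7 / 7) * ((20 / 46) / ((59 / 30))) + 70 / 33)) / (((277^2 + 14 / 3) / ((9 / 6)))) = 1638717 / 24053472289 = 0.00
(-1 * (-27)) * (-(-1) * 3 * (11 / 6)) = 297 / 2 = 148.50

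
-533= -533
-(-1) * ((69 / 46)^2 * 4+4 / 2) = 11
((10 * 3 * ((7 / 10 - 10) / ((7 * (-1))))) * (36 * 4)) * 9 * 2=723168 / 7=103309.71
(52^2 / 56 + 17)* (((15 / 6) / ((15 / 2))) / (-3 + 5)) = 457 / 42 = 10.88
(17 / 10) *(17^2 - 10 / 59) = 289697 / 590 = 491.01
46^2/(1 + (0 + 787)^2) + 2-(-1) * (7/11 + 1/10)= 18666313/6813070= 2.74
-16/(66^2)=-4/1089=-0.00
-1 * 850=-850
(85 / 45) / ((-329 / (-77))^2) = 2057 / 19881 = 0.10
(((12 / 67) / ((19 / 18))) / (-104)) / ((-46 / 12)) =162 / 380627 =0.00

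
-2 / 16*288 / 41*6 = -216 / 41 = -5.27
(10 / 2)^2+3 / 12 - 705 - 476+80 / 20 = -4607 / 4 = -1151.75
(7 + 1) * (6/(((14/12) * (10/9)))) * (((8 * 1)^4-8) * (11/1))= 1665100.80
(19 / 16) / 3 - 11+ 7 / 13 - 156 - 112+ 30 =-154793 / 624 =-248.07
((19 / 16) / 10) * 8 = 19 / 20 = 0.95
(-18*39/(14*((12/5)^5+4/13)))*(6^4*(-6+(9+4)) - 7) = -18465890625/3247316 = -5686.51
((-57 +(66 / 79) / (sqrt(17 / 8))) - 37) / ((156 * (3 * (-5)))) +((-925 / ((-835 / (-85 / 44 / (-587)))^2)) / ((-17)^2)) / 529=231279975186784819 / 5757395127003645840 - 11 * sqrt(34) / 261885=0.04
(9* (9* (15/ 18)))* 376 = 25380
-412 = -412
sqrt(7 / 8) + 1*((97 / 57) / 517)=97 / 29469 + sqrt(14) / 4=0.94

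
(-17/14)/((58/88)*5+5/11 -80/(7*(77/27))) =2618/555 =4.72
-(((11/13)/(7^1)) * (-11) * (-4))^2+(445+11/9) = 31148192/74529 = 417.93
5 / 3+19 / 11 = 112 / 33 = 3.39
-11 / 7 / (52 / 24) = -0.73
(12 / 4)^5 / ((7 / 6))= 1458 / 7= 208.29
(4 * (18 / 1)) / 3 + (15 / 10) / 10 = 483 / 20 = 24.15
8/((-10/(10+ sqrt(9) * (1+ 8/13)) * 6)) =-386/195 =-1.98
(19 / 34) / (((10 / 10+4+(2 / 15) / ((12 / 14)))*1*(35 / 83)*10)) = 14193 / 552160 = 0.03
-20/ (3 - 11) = 5/ 2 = 2.50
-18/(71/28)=-7.10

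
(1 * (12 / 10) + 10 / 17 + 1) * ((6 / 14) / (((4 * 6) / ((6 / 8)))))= 0.04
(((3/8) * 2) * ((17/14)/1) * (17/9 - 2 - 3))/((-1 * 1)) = 17/6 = 2.83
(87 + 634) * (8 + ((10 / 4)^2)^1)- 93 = 40725 / 4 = 10181.25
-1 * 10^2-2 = -102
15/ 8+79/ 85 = 1907/ 680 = 2.80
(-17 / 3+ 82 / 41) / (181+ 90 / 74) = -407 / 20226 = -0.02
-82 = -82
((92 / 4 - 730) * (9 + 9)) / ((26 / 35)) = -222705 / 13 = -17131.15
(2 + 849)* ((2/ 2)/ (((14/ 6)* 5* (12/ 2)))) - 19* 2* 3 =-7129/ 70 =-101.84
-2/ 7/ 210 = -1/ 735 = -0.00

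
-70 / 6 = -35 / 3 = -11.67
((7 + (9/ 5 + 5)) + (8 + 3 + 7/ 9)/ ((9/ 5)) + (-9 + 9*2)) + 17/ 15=12343/ 405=30.48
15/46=0.33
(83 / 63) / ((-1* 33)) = -0.04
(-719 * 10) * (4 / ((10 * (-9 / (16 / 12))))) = 11504 / 27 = 426.07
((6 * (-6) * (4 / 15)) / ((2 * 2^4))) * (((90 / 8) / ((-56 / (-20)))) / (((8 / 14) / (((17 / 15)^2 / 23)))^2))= -584647 / 50784000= -0.01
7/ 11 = 0.64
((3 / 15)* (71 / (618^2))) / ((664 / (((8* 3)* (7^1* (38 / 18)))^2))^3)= 50301178959052672 / 198998026123815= 252.77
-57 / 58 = -0.98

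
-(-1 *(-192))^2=-36864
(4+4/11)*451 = 1968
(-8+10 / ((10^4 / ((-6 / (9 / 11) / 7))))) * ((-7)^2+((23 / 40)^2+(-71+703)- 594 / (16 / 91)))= 362530231981 / 16800000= 21579.18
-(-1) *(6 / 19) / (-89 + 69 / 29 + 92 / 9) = -783 / 189430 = -0.00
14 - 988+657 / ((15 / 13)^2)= -12013 / 25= -480.52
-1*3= -3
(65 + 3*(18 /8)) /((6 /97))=1159.96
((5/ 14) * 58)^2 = 21025/ 49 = 429.08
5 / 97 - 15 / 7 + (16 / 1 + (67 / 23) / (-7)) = 210713 / 15617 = 13.49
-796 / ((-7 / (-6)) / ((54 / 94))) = -128952 / 329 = -391.95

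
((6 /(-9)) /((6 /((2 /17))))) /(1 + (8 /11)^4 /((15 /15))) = -29282 /2866761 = -0.01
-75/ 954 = -25/ 318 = -0.08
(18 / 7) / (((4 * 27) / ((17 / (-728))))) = -17 / 30576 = -0.00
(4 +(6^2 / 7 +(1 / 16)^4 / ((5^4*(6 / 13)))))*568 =1116733446461 / 215040000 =5193.14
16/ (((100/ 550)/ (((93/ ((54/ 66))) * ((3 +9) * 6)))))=720192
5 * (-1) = -5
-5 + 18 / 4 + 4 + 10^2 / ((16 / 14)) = 91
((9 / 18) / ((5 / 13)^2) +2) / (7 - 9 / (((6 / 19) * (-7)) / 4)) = 1883 / 8150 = 0.23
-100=-100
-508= -508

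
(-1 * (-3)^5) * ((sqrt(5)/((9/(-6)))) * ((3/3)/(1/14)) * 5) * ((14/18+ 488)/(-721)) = 17189.94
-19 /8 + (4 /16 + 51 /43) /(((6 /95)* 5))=1121 /516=2.17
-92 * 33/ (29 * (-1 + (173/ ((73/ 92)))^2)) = -5392948/ 2448699361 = -0.00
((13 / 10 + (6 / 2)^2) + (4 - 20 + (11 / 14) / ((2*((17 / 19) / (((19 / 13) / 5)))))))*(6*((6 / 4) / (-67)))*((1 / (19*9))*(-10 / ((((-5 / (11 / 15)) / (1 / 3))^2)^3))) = -0.00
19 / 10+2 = 39 / 10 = 3.90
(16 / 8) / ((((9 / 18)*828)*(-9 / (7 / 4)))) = -7 / 7452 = -0.00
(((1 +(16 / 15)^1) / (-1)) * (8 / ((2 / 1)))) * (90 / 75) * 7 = -1736 / 25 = -69.44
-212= -212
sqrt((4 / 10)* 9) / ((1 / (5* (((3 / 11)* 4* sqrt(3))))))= 17.93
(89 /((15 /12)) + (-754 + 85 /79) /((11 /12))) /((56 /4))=-1629748 /30415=-53.58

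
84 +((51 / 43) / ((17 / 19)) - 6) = 3411 / 43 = 79.33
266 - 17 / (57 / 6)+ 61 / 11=56379 / 209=269.76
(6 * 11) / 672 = 11 / 112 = 0.10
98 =98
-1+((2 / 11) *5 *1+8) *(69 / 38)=15.18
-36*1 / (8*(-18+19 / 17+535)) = -0.01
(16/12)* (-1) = -4/3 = -1.33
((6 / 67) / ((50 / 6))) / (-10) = -9 / 8375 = -0.00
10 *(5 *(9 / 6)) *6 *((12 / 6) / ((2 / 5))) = 2250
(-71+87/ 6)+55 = -3/ 2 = -1.50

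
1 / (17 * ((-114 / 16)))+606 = 587206 / 969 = 605.99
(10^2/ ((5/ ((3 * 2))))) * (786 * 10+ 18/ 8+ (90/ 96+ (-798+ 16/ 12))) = 1695965/ 2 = 847982.50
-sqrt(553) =-23.52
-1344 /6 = -224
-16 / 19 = -0.84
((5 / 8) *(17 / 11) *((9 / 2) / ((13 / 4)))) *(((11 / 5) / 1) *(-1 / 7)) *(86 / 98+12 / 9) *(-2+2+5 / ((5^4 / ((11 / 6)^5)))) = -2737867 / 17781120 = -0.15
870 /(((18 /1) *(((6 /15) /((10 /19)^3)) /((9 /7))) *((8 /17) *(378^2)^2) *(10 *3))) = 308125 /3920902415099712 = 0.00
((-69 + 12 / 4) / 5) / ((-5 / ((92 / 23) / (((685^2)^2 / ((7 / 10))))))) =0.00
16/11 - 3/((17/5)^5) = 22614587/15618427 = 1.45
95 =95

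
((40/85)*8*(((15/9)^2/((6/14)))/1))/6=5600/1377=4.07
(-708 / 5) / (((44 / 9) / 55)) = -1593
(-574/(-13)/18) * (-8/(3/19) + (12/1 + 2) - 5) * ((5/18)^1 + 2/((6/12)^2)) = -5345375/6318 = -846.05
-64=-64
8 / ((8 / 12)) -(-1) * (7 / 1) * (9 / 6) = 45 / 2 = 22.50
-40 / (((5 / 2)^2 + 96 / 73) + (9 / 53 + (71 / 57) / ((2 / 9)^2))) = -2940440 / 2422817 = -1.21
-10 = -10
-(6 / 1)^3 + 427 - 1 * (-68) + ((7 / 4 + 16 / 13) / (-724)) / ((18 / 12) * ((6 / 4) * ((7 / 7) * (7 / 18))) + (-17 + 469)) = 4756904647 / 17049838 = 279.00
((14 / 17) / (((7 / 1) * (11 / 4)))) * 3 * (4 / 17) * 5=0.15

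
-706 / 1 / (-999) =706 / 999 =0.71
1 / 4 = 0.25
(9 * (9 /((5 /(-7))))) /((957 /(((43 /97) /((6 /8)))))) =-0.07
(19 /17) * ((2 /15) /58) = 19 /7395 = 0.00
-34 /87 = -0.39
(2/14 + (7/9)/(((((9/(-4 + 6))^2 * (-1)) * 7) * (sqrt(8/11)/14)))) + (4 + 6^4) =9101/7 - 14 * sqrt(22)/729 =1300.05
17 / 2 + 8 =33 / 2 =16.50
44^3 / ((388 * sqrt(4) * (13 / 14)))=149072 / 1261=118.22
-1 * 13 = -13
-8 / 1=-8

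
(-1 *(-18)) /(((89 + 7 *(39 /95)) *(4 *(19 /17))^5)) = 0.00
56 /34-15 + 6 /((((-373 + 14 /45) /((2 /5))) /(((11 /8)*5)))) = -7639279 /570214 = -13.40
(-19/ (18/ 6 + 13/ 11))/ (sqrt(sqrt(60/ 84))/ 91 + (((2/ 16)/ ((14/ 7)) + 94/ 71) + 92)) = -68036934252698433135628386872/ 1398428024239490589104719785841 - 134584869435419346944 * sqrt(35)/ 1398428024239490589104719785841 + 15836930406449152 * 5^(3/ 4) * 7^(1/ 4)/ 1398428024239490589104719785841 + 1143724611782900735555968 * 5^(1/ 4) * 7^(3/ 4)/ 1398428024239490589104719785841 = -0.05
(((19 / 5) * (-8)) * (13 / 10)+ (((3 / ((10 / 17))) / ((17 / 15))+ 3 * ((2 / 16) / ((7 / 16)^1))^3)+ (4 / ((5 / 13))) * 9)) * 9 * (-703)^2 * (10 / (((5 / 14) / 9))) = 80529979683726 / 1225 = 65738758925.49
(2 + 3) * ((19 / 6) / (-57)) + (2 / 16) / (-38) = -769 / 2736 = -0.28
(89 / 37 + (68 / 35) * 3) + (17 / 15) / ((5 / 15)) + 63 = 96651 / 1295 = 74.63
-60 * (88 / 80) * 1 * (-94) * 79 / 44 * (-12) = -133668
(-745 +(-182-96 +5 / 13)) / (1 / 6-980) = 1.04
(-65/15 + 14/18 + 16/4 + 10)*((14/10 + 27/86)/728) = 34639/1408680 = 0.02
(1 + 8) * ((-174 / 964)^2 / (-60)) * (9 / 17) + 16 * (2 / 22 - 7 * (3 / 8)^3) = -7740594781 / 1737783520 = -4.45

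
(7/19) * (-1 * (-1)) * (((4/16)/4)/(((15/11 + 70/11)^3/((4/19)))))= 9317/886796500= 0.00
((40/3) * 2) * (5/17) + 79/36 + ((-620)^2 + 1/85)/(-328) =-291547379/250920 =-1161.91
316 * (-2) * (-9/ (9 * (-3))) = -632/ 3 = -210.67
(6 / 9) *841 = 1682 / 3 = 560.67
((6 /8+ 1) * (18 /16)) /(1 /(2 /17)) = 63 /272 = 0.23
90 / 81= 10 / 9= 1.11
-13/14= -0.93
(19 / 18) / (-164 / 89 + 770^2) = 1691 / 949822848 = 0.00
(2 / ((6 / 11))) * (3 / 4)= 11 / 4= 2.75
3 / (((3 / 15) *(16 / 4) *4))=15 / 16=0.94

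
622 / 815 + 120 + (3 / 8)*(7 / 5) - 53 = 445239 / 6520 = 68.29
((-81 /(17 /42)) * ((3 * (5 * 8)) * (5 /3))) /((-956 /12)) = 2041200 /4063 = 502.39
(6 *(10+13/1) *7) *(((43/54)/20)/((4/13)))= 89999/720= 125.00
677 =677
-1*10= -10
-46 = -46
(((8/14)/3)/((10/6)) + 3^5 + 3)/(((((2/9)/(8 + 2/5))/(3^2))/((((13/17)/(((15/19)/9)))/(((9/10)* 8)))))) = 86170149/850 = 101376.65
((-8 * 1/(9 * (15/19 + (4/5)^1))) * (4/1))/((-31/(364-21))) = 1042720/42129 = 24.75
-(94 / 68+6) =-251 / 34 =-7.38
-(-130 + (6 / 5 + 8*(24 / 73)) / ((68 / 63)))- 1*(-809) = 11608953 / 12410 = 935.45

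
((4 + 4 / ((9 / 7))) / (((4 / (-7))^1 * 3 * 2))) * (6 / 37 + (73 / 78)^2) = -3271478 / 1519479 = -2.15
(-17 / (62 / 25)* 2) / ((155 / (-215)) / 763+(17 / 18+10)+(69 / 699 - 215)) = 58480402050 / 870008321639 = 0.07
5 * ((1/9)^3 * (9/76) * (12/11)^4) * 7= 2240/278179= 0.01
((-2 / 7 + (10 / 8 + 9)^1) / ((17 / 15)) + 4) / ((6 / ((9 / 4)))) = 18267 / 3808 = 4.80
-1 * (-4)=4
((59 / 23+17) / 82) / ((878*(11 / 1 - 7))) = 225 / 3311816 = 0.00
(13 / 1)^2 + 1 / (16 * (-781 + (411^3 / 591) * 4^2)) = 1000807116597 / 5921935600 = 169.00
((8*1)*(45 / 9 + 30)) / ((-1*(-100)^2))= -7 / 250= -0.03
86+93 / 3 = 117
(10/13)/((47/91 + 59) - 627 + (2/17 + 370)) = -238/61065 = -0.00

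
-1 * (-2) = 2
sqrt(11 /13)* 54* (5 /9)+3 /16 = 3 /16+30* sqrt(143) /13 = 27.78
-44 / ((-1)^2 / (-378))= 16632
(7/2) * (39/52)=21/8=2.62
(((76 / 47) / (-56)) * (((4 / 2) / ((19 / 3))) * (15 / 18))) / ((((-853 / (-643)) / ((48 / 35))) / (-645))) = 9953640 / 1964459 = 5.07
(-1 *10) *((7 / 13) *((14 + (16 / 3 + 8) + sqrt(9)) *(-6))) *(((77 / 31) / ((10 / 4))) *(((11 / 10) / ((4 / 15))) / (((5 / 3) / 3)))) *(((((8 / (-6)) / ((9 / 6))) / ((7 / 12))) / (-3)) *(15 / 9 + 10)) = 1328096 / 31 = 42841.81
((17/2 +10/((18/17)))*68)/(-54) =-22.60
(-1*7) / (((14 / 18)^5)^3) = -205891132094649 / 678223072849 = -303.57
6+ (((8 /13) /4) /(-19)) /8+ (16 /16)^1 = 6915 /988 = 7.00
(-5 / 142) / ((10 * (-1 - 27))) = 1 / 7952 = 0.00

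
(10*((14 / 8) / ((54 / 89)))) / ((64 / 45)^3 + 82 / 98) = 515143125 / 66324724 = 7.77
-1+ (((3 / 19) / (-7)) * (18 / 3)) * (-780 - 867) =29513 / 133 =221.90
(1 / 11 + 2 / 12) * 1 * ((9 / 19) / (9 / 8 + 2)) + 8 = 42004 / 5225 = 8.04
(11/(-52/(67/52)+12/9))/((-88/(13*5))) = 13065/62752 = 0.21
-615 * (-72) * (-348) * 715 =-11017749600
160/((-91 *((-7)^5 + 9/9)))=80/764673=0.00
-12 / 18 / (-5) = 2 / 15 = 0.13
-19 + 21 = 2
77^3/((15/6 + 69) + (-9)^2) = 913066/305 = 2993.66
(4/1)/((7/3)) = 12/7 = 1.71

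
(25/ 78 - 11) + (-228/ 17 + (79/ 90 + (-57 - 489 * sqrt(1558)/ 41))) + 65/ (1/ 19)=11484352/ 9945 - 489 * sqrt(1558)/ 41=684.02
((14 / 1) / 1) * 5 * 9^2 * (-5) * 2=-56700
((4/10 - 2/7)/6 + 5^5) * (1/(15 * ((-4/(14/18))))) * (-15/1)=328127/540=607.64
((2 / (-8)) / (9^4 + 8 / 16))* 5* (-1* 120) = 0.02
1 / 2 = 0.50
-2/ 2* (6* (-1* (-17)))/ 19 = -102/ 19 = -5.37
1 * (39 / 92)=39 / 92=0.42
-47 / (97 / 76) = -3572 / 97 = -36.82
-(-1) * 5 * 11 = 55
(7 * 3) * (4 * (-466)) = -39144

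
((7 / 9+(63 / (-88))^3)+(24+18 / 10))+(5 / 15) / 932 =187285252021 / 7145233920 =26.21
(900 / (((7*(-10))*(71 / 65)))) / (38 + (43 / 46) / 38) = -10225800 / 33034099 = -0.31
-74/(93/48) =-1184/31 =-38.19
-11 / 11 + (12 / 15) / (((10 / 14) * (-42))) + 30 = 2173 / 75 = 28.97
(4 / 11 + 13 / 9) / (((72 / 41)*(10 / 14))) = 51373 / 35640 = 1.44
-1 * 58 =-58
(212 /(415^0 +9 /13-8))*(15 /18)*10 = -34450 /123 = -280.08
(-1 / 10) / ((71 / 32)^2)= -512 / 25205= -0.02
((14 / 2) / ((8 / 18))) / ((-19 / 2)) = -63 / 38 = -1.66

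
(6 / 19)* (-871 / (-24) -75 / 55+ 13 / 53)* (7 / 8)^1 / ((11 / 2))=3445015 / 1949552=1.77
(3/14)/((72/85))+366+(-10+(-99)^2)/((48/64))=1503143/112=13420.92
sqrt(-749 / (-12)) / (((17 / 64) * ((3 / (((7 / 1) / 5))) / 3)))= 224 * sqrt(2247) / 255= 41.64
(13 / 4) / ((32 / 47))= 611 / 128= 4.77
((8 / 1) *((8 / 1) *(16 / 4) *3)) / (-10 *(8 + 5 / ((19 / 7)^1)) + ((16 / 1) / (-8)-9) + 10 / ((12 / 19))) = -87552 / 10669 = -8.21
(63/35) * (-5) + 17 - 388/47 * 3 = -788/47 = -16.77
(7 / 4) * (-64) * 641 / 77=-10256 / 11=-932.36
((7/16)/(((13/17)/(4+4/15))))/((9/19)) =9044/1755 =5.15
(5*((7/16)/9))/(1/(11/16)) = 385/2304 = 0.17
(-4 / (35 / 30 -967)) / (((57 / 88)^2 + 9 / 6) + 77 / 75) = 2787840 / 1983237917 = 0.00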